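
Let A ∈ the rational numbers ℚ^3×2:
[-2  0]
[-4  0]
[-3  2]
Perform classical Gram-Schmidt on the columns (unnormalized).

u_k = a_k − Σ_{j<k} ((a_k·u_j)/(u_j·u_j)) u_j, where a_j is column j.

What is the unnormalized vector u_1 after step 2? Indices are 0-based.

u_1 = (-12/29, -24/29, 40/29)

Step 1: u_0 = a_0 = (-2, -4, -3).
Step 2: u_1 = a_1 − (-6/29)·u_0 = (-12/29, -24/29, 40/29).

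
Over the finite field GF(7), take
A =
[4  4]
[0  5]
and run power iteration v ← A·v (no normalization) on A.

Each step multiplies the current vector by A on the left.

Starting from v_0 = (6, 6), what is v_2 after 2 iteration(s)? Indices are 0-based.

v_0 = (6, 6).
v_1 = A·v_0 = (6, 2).
v_2 = A·v_1 = (4, 3).

v_2 = (4, 3)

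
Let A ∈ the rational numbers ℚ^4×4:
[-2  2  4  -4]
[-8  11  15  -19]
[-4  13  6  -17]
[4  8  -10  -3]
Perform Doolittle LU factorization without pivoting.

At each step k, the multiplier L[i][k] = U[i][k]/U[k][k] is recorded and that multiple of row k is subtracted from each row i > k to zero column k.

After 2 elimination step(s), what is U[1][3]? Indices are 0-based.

k=0: U[0][0]=-2
  eliminate (1,0): mult=4, new row 1: (0, 3, -1, -3); set L[1][0]=4
  eliminate (2,0): mult=2, new row 2: (0, 9, -2, -9); set L[2][0]=2
  eliminate (3,0): mult=-2, new row 3: (0, 12, -2, -11); set L[3][0]=-2
k=1: U[1][1]=3
  eliminate (2,1): mult=3, new row 2: (0, 0, 1, 0); set L[2][1]=3
  eliminate (3,1): mult=4, new row 3: (0, 0, 2, 1); set L[3][1]=4

U[1][3] = -3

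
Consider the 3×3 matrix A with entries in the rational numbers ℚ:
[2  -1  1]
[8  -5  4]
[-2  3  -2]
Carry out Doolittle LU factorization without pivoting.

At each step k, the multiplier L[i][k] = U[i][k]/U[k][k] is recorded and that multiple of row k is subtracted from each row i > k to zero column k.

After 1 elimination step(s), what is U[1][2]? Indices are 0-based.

U[1][2] = 0

[col 0] pivot 2
  R1 -= 4*R0 → (0, -1, 0)  (L[1][0] := 4)
  R2 -= -1*R0 → (0, 2, -1)  (L[2][0] := -1)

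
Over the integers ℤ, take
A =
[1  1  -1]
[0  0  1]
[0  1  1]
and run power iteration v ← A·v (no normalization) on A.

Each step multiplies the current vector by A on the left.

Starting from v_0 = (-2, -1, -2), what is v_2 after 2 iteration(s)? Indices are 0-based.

v_2 = (0, -3, -5)

v_0 = (-2, -1, -2).
v_1 = A·v_0 = (-1, -2, -3).
v_2 = A·v_1 = (0, -3, -5).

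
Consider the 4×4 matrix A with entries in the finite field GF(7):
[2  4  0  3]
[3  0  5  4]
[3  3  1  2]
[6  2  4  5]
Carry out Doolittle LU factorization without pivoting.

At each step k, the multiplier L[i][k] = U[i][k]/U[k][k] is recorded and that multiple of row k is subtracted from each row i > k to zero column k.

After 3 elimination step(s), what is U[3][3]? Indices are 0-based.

U[3][3] = 1

Step 1: pivot at (0,0) is 2.
  row1 ← row1 − (5)·row0  ⇒  L[1][0]=5, U row1=(0, 1, 5, 3)
  row2 ← row2 − (5)·row0  ⇒  L[2][0]=5, U row2=(0, 4, 1, 1)
  row3 ← row3 − (3)·row0  ⇒  L[3][0]=3, U row3=(0, 4, 4, 3)
Step 2: pivot at (1,1) is 1.
  row2 ← row2 − (4)·row1  ⇒  L[2][1]=4, U row2=(0, 0, 2, 3)
  row3 ← row3 − (4)·row1  ⇒  L[3][1]=4, U row3=(0, 0, 5, 5)
Step 3: pivot at (2,2) is 2.
  row3 ← row3 − (6)·row2  ⇒  L[3][2]=6, U row3=(0, 0, 0, 1)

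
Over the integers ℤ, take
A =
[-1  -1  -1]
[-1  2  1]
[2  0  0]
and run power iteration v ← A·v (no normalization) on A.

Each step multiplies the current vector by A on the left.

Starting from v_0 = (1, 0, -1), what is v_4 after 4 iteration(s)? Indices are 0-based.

v_0 = (1, 0, -1).
v_1 = A·v_0 = (0, -2, 2).
v_2 = A·v_1 = (0, -2, 0).
v_3 = A·v_2 = (2, -4, 0).
v_4 = A·v_3 = (2, -10, 4).

v_4 = (2, -10, 4)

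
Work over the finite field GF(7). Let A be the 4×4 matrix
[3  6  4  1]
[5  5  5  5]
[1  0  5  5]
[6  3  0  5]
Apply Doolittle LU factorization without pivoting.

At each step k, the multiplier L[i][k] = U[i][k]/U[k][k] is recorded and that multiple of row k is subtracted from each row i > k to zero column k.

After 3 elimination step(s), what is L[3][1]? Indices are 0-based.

Step 1: pivot at (0,0) is 3.
  row1 ← row1 − (4)·row0  ⇒  L[1][0]=4, U row1=(0, 2, 3, 1)
  row2 ← row2 − (5)·row0  ⇒  L[2][0]=5, U row2=(0, 5, 6, 0)
  row3 ← row3 − (2)·row0  ⇒  L[3][0]=2, U row3=(0, 5, 6, 3)
Step 2: pivot at (1,1) is 2.
  row2 ← row2 − (6)·row1  ⇒  L[2][1]=6, U row2=(0, 0, 2, 1)
  row3 ← row3 − (6)·row1  ⇒  L[3][1]=6, U row3=(0, 0, 2, 4)
Step 3: pivot at (2,2) is 2.
  row3 ← row3 − (1)·row2  ⇒  L[3][2]=1, U row3=(0, 0, 0, 3)

L[3][1] = 6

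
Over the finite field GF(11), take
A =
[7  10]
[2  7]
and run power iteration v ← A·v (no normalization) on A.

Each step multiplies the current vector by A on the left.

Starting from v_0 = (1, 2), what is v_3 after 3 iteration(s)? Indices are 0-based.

v_3 = (0, 1)

v_0 = (1, 2).
v_1 = A·v_0 = (5, 5).
v_2 = A·v_1 = (8, 1).
v_3 = A·v_2 = (0, 1).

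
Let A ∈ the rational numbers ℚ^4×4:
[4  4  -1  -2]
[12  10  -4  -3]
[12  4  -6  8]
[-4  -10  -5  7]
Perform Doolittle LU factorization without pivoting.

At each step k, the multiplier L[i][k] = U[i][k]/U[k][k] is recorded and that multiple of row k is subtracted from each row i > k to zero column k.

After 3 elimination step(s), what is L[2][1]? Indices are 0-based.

Step 1: pivot at (0,0) is 4.
  row1 ← row1 − (3)·row0  ⇒  L[1][0]=3, U row1=(0, -2, -1, 3)
  row2 ← row2 − (3)·row0  ⇒  L[2][0]=3, U row2=(0, -8, -3, 14)
  row3 ← row3 − (-1)·row0  ⇒  L[3][0]=-1, U row3=(0, -6, -6, 5)
Step 2: pivot at (1,1) is -2.
  row2 ← row2 − (4)·row1  ⇒  L[2][1]=4, U row2=(0, 0, 1, 2)
  row3 ← row3 − (3)·row1  ⇒  L[3][1]=3, U row3=(0, 0, -3, -4)
Step 3: pivot at (2,2) is 1.
  row3 ← row3 − (-3)·row2  ⇒  L[3][2]=-3, U row3=(0, 0, 0, 2)

L[2][1] = 4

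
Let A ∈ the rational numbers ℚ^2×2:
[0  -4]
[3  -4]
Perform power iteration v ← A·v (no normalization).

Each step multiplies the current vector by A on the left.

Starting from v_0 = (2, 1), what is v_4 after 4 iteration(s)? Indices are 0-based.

v_4 = (-224, 16)

v_0 = (2, 1).
v_1 = A·v_0 = (-4, 2).
v_2 = A·v_1 = (-8, -20).
v_3 = A·v_2 = (80, 56).
v_4 = A·v_3 = (-224, 16).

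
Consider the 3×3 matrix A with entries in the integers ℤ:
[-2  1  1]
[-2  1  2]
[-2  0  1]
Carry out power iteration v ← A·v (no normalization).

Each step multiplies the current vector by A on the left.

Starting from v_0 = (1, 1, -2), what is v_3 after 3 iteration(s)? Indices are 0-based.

v_0 = (1, 1, -2).
v_1 = A·v_0 = (-3, -5, -4).
v_2 = A·v_1 = (-3, -7, 2).
v_3 = A·v_2 = (1, 3, 8).

v_3 = (1, 3, 8)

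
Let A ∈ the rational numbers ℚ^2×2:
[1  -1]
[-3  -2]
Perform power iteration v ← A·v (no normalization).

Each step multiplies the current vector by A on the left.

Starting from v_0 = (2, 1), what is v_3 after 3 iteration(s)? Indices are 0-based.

v_3 = (-4, -53)

v_0 = (2, 1).
v_1 = A·v_0 = (1, -8).
v_2 = A·v_1 = (9, 13).
v_3 = A·v_2 = (-4, -53).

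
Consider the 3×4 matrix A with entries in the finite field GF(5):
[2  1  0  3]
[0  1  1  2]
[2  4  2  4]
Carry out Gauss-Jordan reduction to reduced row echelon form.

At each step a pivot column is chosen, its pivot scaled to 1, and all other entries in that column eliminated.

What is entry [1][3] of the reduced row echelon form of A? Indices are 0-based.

M[1][3] = 2

pivot(0,0)=2: scale R0 → (1, 3, 0, 4)
  clear (2,0): R2 −= (2)R0 → (0, 3, 2, 1)
pivot(1,1)=1: scale R1 → (0, 1, 1, 2)
  clear (0,1): R0 −= (3)R1 → (1, 0, 2, 3)
  clear (2,1): R2 −= (3)R1 → (0, 0, 4, 0)
pivot(2,2)=4: scale R2 → (0, 0, 1, 0)
  clear (0,2): R0 −= (2)R2 → (1, 0, 0, 3)
  clear (1,2): R1 −= (1)R2 → (0, 1, 0, 2)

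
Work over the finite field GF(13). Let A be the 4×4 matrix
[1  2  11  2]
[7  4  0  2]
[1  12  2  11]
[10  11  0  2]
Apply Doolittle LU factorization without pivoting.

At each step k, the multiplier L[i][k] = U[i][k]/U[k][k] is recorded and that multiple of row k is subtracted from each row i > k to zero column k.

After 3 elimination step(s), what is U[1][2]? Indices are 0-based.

U[1][2] = 1

[col 0] pivot 1
  R1 -= 7*R0 → (0, 3, 1, 1)  (L[1][0] := 7)
  R2 -= 1*R0 → (0, 10, 4, 9)  (L[2][0] := 1)
  R3 -= 10*R0 → (0, 4, 7, 8)  (L[3][0] := 10)
[col 1] pivot 3
  R2 -= 12*R1 → (0, 0, 5, 10)  (L[2][1] := 12)
  R3 -= 10*R1 → (0, 0, 10, 11)  (L[3][1] := 10)
[col 2] pivot 5
  R3 -= 2*R2 → (0, 0, 0, 4)  (L[3][2] := 2)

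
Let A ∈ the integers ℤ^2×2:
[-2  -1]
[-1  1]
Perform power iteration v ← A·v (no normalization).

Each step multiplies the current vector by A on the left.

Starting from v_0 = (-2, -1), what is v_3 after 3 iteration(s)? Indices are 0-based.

v_0 = (-2, -1).
v_1 = A·v_0 = (5, 1).
v_2 = A·v_1 = (-11, -4).
v_3 = A·v_2 = (26, 7).

v_3 = (26, 7)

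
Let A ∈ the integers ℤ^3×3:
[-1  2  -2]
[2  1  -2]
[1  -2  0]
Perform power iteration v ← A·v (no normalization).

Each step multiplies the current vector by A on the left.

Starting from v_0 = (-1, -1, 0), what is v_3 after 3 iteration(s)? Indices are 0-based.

v_0 = (-1, -1, 0).
v_1 = A·v_0 = (-1, -3, 1).
v_2 = A·v_1 = (-7, -7, 5).
v_3 = A·v_2 = (-17, -31, 7).

v_3 = (-17, -31, 7)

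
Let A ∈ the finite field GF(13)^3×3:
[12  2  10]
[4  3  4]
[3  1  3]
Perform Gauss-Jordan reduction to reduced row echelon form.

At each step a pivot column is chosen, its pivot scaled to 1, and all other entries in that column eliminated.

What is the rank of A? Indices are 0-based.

rank = 3

pivot(0,0)=12: scale R0 → (1, 11, 3)
  clear (1,0): R1 −= (4)R0 → (0, 11, 5)
  clear (2,0): R2 −= (3)R0 → (0, 7, 7)
pivot(1,1)=11: scale R1 → (0, 1, 4)
  clear (0,1): R0 −= (11)R1 → (1, 0, 11)
  clear (2,1): R2 −= (7)R1 → (0, 0, 5)
pivot(2,2)=5: scale R2 → (0, 0, 1)
  clear (0,2): R0 −= (11)R2 → (1, 0, 0)
  clear (1,2): R1 −= (4)R2 → (0, 1, 0)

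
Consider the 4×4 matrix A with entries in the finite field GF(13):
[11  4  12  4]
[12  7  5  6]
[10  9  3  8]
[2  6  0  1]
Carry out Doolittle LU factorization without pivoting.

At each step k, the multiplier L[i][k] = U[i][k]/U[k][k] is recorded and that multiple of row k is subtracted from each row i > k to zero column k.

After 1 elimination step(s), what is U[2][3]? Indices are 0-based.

Step 1: pivot at (0,0) is 11.
  row1 ← row1 − (7)·row0  ⇒  L[1][0]=7, U row1=(0, 5, 12, 4)
  row2 ← row2 − (8)·row0  ⇒  L[2][0]=8, U row2=(0, 3, 11, 2)
  row3 ← row3 − (12)·row0  ⇒  L[3][0]=12, U row3=(0, 10, 12, 5)

U[2][3] = 2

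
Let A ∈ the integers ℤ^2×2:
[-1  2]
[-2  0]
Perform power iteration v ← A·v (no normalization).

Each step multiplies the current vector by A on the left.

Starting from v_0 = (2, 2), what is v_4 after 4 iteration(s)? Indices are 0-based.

v_4 = (38, -4)

v_0 = (2, 2).
v_1 = A·v_0 = (2, -4).
v_2 = A·v_1 = (-10, -4).
v_3 = A·v_2 = (2, 20).
v_4 = A·v_3 = (38, -4).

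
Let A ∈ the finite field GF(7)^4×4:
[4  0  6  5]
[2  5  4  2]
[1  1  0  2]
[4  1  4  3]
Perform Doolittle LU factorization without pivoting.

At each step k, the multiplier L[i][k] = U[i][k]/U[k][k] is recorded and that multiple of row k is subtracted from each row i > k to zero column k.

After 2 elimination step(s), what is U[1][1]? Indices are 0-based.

U[1][1] = 5

Step 1: pivot at (0,0) is 4.
  row1 ← row1 − (4)·row0  ⇒  L[1][0]=4, U row1=(0, 5, 1, 3)
  row2 ← row2 − (2)·row0  ⇒  L[2][0]=2, U row2=(0, 1, 2, 6)
  row3 ← row3 − (1)·row0  ⇒  L[3][0]=1, U row3=(0, 1, 5, 5)
Step 2: pivot at (1,1) is 5.
  row2 ← row2 − (3)·row1  ⇒  L[2][1]=3, U row2=(0, 0, 6, 4)
  row3 ← row3 − (3)·row1  ⇒  L[3][1]=3, U row3=(0, 0, 2, 3)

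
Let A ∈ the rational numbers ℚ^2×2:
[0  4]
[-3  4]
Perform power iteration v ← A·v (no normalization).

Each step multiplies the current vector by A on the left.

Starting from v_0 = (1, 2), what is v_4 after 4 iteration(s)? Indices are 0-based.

v_0 = (1, 2).
v_1 = A·v_0 = (8, 5).
v_2 = A·v_1 = (20, -4).
v_3 = A·v_2 = (-16, -76).
v_4 = A·v_3 = (-304, -256).

v_4 = (-304, -256)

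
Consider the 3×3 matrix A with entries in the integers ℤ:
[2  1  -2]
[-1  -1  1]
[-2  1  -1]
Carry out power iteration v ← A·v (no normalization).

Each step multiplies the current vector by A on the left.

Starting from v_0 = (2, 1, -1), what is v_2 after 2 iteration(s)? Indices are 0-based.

v_0 = (2, 1, -1).
v_1 = A·v_0 = (7, -4, -2).
v_2 = A·v_1 = (14, -5, -16).

v_2 = (14, -5, -16)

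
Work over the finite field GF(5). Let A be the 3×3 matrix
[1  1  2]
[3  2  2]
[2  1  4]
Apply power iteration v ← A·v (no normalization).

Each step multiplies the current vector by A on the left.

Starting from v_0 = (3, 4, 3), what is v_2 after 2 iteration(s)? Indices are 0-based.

v_2 = (0, 4, 2)

v_0 = (3, 4, 3).
v_1 = A·v_0 = (3, 3, 2).
v_2 = A·v_1 = (0, 4, 2).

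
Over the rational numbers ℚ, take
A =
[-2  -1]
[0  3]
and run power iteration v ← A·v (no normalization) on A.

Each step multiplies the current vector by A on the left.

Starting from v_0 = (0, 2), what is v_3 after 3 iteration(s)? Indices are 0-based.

v_0 = (0, 2).
v_1 = A·v_0 = (-2, 6).
v_2 = A·v_1 = (-2, 18).
v_3 = A·v_2 = (-14, 54).

v_3 = (-14, 54)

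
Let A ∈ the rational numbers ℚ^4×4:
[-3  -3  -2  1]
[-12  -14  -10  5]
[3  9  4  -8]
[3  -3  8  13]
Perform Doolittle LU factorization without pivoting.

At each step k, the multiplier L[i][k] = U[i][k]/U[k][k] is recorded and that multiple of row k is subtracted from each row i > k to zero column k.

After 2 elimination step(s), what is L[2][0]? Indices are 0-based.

L[2][0] = -1

[col 0] pivot -3
  R1 -= 4*R0 → (0, -2, -2, 1)  (L[1][0] := 4)
  R2 -= -1*R0 → (0, 6, 2, -7)  (L[2][0] := -1)
  R3 -= -1*R0 → (0, -6, 6, 14)  (L[3][0] := -1)
[col 1] pivot -2
  R2 -= -3*R1 → (0, 0, -4, -4)  (L[2][1] := -3)
  R3 -= 3*R1 → (0, 0, 12, 11)  (L[3][1] := 3)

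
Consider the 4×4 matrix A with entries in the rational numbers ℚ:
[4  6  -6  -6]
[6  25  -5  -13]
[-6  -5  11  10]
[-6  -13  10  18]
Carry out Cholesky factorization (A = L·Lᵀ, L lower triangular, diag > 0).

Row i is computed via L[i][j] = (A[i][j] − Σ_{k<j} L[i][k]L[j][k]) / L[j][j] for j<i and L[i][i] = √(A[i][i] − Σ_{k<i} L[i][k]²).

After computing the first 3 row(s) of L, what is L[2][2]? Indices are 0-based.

L[2][2] = 1

Step 1: L[0][0] = √(4) = 2.
  L[1][0] = (6) / L[0][0] = 3.
Step 2: L[1][1] = √(16) = 4.
  L[2][0] = (-6) / L[0][0] = -3.
  L[2][1] = (4) / L[1][1] = 1.
Step 3: L[2][2] = √(1) = 1.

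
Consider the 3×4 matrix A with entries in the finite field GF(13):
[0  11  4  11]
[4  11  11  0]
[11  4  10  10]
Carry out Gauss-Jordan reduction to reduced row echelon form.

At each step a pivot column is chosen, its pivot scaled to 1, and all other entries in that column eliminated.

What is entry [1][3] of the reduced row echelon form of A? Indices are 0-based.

M[1][3] = 8

step 1: exchange rows 0,1
step 1: normalize row 0 (÷4) = (1, 6, 6, 0)
  row 2: subtract 11×row0 = (0, 3, 9, 10)
step 2: normalize row 1 (÷11) = (0, 1, 11, 1)
  row 0: subtract 6×row1 = (1, 0, 5, 7)
  row 2: subtract 3×row1 = (0, 0, 2, 7)
step 3: normalize row 2 (÷2) = (0, 0, 1, 10)
  row 0: subtract 5×row2 = (1, 0, 0, 9)
  row 1: subtract 11×row2 = (0, 1, 0, 8)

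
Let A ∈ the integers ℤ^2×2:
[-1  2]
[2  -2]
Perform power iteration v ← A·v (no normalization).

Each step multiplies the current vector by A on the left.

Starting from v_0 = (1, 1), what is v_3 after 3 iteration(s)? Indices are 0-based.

v_0 = (1, 1).
v_1 = A·v_0 = (1, 0).
v_2 = A·v_1 = (-1, 2).
v_3 = A·v_2 = (5, -6).

v_3 = (5, -6)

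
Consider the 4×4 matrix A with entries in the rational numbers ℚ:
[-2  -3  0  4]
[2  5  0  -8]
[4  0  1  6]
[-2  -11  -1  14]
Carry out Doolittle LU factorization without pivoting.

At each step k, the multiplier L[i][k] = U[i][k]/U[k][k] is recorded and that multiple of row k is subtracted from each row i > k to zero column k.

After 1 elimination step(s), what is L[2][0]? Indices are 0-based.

Step 1: pivot at (0,0) is -2.
  row1 ← row1 − (-1)·row0  ⇒  L[1][0]=-1, U row1=(0, 2, 0, -4)
  row2 ← row2 − (-2)·row0  ⇒  L[2][0]=-2, U row2=(0, -6, 1, 14)
  row3 ← row3 − (1)·row0  ⇒  L[3][0]=1, U row3=(0, -8, -1, 10)

L[2][0] = -2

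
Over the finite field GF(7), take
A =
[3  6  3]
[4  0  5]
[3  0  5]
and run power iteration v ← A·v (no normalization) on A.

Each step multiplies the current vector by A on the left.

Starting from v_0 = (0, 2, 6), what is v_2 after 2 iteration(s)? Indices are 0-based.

v_0 = (0, 2, 6).
v_1 = A·v_0 = (2, 2, 2).
v_2 = A·v_1 = (3, 4, 2).

v_2 = (3, 4, 2)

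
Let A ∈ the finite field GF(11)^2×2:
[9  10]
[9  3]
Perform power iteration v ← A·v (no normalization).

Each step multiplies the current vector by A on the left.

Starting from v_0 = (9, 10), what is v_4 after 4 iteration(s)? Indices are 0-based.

v_4 = (7, 0)

v_0 = (9, 10).
v_1 = A·v_0 = (5, 1).
v_2 = A·v_1 = (0, 4).
v_3 = A·v_2 = (7, 1).
v_4 = A·v_3 = (7, 0).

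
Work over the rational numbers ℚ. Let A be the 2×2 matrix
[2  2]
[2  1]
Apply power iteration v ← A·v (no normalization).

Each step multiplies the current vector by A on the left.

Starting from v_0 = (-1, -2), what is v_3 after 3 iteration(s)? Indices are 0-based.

v_3 = (-72, -56)

v_0 = (-1, -2).
v_1 = A·v_0 = (-6, -4).
v_2 = A·v_1 = (-20, -16).
v_3 = A·v_2 = (-72, -56).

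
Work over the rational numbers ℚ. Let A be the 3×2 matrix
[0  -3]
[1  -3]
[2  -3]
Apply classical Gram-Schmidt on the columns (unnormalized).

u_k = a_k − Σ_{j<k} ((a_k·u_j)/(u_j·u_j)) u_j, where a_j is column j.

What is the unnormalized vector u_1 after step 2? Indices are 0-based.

u_1 = (-3, -6/5, 3/5)

Step 1: u_0 = a_0 = (0, 1, 2).
Step 2: u_1 = a_1 − (-9/5)·u_0 = (-3, -6/5, 3/5).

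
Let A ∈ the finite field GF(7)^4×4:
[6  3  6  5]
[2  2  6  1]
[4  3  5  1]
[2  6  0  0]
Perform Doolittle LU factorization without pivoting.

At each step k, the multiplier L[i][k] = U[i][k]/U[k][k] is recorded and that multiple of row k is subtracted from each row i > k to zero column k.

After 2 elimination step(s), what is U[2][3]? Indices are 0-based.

k=0: U[0][0]=6
  eliminate (1,0): mult=5, new row 1: (0, 1, 4, 4); set L[1][0]=5
  eliminate (2,0): mult=3, new row 2: (0, 1, 1, 0); set L[2][0]=3
  eliminate (3,0): mult=5, new row 3: (0, 5, 5, 3); set L[3][0]=5
k=1: U[1][1]=1
  eliminate (2,1): mult=1, new row 2: (0, 0, 4, 3); set L[2][1]=1
  eliminate (3,1): mult=5, new row 3: (0, 0, 6, 4); set L[3][1]=5

U[2][3] = 3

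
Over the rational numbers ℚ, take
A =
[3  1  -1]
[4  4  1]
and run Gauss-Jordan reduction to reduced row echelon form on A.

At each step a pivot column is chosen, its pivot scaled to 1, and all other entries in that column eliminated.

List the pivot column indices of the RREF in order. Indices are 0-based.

[1] R0 /= 3  ⇒  (1, 1/3, -1/3)
     R1 -= 4·R0  ⇒  (0, 8/3, 7/3)
[2] R1 /= 8/3  ⇒  (0, 1, 7/8)
     R0 -= 1/3·R1  ⇒  (1, 0, -5/8)

pivot columns: 0, 1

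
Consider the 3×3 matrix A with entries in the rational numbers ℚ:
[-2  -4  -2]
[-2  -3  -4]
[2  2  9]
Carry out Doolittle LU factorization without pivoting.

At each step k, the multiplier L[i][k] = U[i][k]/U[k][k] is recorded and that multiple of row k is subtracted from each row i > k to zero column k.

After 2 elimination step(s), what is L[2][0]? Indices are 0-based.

L[2][0] = -1

k=0: U[0][0]=-2
  eliminate (1,0): mult=1, new row 1: (0, 1, -2); set L[1][0]=1
  eliminate (2,0): mult=-1, new row 2: (0, -2, 7); set L[2][0]=-1
k=1: U[1][1]=1
  eliminate (2,1): mult=-2, new row 2: (0, 0, 3); set L[2][1]=-2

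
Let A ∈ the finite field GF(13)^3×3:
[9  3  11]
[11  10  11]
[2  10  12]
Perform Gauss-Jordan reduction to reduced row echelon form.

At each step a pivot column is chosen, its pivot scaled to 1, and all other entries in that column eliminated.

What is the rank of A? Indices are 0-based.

pivot(0,0)=9: scale R0 → (1, 9, 7)
  clear (1,0): R1 −= (11)R0 → (0, 2, 12)
  clear (2,0): R2 −= (2)R0 → (0, 5, 11)
pivot(1,1)=2: scale R1 → (0, 1, 6)
  clear (0,1): R0 −= (9)R1 → (1, 0, 5)
  clear (2,1): R2 −= (5)R1 → (0, 0, 7)
pivot(2,2)=7: scale R2 → (0, 0, 1)
  clear (0,2): R0 −= (5)R2 → (1, 0, 0)
  clear (1,2): R1 −= (6)R2 → (0, 1, 0)

rank = 3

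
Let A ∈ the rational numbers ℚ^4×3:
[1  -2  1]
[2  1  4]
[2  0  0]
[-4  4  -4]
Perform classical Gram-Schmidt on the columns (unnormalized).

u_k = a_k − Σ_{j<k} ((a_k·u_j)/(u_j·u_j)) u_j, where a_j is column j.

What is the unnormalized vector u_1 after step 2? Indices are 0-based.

u_1 = (-34/25, 57/25, 32/25, 36/25)

Step 1: u_0 = a_0 = (1, 2, 2, -4).
Step 2: u_1 = a_1 − (-16/25)·u_0 = (-34/25, 57/25, 32/25, 36/25).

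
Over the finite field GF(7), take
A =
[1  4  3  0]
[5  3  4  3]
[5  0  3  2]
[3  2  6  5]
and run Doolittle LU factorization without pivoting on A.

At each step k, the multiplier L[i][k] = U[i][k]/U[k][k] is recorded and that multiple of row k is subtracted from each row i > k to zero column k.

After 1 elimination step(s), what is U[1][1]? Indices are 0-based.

U[1][1] = 4

Step 1: pivot at (0,0) is 1.
  row1 ← row1 − (5)·row0  ⇒  L[1][0]=5, U row1=(0, 4, 3, 3)
  row2 ← row2 − (5)·row0  ⇒  L[2][0]=5, U row2=(0, 1, 2, 2)
  row3 ← row3 − (3)·row0  ⇒  L[3][0]=3, U row3=(0, 4, 4, 5)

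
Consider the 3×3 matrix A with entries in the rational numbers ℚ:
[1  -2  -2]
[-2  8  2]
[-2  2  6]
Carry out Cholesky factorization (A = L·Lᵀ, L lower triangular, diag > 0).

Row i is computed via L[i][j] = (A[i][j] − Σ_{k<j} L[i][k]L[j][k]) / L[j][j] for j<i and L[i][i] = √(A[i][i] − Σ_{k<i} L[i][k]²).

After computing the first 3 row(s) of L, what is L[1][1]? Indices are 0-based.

L[1][1] = 2

Step 1: L[0][0] = √(1) = 1.
  L[1][0] = (-2) / L[0][0] = -2.
Step 2: L[1][1] = √(4) = 2.
  L[2][0] = (-2) / L[0][0] = -2.
  L[2][1] = (-2) / L[1][1] = -1.
Step 3: L[2][2] = √(1) = 1.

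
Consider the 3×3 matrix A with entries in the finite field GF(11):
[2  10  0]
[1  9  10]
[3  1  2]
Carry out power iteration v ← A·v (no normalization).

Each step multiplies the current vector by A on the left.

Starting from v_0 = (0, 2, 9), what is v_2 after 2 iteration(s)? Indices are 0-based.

v_0 = (0, 2, 9).
v_1 = A·v_0 = (9, 9, 9).
v_2 = A·v_1 = (9, 4, 10).

v_2 = (9, 4, 10)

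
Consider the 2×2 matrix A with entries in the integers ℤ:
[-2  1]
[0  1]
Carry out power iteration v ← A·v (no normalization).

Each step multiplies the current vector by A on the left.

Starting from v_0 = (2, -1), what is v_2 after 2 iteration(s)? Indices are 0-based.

v_2 = (9, -1)

v_0 = (2, -1).
v_1 = A·v_0 = (-5, -1).
v_2 = A·v_1 = (9, -1).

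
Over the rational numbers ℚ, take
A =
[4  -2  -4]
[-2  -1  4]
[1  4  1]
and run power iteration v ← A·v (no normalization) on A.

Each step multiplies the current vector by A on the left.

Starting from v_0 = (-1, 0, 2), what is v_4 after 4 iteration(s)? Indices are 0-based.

v_4 = (-2360, 754, 557)

v_0 = (-1, 0, 2).
v_1 = A·v_0 = (-12, 10, 1).
v_2 = A·v_1 = (-72, 18, 29).
v_3 = A·v_2 = (-440, 242, 29).
v_4 = A·v_3 = (-2360, 754, 557).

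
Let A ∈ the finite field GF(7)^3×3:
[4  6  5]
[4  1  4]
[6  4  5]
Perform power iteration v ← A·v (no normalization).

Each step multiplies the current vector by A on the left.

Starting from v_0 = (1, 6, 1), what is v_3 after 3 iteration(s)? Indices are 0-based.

v_3 = (0, 6, 0)

v_0 = (1, 6, 1).
v_1 = A·v_0 = (3, 0, 0).
v_2 = A·v_1 = (5, 5, 4).
v_3 = A·v_2 = (0, 6, 0).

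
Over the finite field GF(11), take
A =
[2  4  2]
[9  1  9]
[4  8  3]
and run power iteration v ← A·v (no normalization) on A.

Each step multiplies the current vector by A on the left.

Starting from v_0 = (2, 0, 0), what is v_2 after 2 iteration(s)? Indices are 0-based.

v_2 = (8, 5, 8)

v_0 = (2, 0, 0).
v_1 = A·v_0 = (4, 7, 8).
v_2 = A·v_1 = (8, 5, 8).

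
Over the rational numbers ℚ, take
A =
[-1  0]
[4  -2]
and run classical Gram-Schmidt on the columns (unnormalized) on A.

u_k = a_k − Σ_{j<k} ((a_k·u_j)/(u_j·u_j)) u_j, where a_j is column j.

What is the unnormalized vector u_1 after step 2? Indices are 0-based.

u_1 = (-8/17, -2/17)

Step 1: u_0 = a_0 = (-1, 4).
Step 2: u_1 = a_1 − (-8/17)·u_0 = (-8/17, -2/17).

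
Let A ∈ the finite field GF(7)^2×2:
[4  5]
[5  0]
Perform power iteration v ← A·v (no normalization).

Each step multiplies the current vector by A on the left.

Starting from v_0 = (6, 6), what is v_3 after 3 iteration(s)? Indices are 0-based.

v_0 = (6, 6).
v_1 = A·v_0 = (5, 2).
v_2 = A·v_1 = (2, 4).
v_3 = A·v_2 = (0, 3).

v_3 = (0, 3)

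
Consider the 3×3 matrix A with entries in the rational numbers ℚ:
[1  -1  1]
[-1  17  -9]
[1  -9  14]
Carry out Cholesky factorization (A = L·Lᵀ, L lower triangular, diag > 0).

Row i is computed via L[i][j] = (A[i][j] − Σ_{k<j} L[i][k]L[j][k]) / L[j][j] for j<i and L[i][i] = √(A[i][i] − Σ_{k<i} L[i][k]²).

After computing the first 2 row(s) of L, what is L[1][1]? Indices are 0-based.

Step 1: L[0][0] = √(1) = 1.
  L[1][0] = (-1) / L[0][0] = -1.
Step 2: L[1][1] = √(16) = 4.

L[1][1] = 4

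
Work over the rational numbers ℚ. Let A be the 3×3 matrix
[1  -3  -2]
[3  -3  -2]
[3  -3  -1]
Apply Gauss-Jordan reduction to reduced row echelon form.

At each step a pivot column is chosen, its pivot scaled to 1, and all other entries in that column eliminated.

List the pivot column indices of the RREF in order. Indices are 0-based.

[1] R0 /= 1  ⇒  (1, -3, -2)
     R1 -= 3·R0  ⇒  (0, 6, 4)
     R2 -= 3·R0  ⇒  (0, 6, 5)
[2] R1 /= 6  ⇒  (0, 1, 2/3)
     R0 -= -3·R1  ⇒  (1, 0, 0)
     R2 -= 6·R1  ⇒  (0, 0, 1)
[3] R2 /= 1  ⇒  (0, 0, 1)
     R1 -= 2/3·R2  ⇒  (0, 1, 0)

pivot columns: 0, 1, 2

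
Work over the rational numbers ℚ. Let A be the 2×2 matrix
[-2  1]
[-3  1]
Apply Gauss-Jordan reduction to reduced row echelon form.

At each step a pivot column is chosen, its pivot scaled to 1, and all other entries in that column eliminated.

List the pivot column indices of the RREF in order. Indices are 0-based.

step 1: normalize row 0 (÷-2) = (1, -1/2)
  row 1: subtract -3×row0 = (0, -1/2)
step 2: normalize row 1 (÷-1/2) = (0, 1)
  row 0: subtract -1/2×row1 = (1, 0)

pivot columns: 0, 1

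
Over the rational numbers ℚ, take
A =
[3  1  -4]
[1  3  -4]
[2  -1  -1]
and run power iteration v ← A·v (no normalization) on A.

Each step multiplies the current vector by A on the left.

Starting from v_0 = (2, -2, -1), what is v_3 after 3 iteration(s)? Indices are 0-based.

v_3 = (-68, -100, 3)

v_0 = (2, -2, -1).
v_1 = A·v_0 = (8, 0, 7).
v_2 = A·v_1 = (-4, -20, 9).
v_3 = A·v_2 = (-68, -100, 3).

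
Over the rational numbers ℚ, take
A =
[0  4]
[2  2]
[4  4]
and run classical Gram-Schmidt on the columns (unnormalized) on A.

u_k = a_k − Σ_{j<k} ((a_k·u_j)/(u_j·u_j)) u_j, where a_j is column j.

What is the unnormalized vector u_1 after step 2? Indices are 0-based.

Step 1: u_0 = a_0 = (0, 2, 4).
Step 2: u_1 = a_1 − (1)·u_0 = (4, 0, 0).

u_1 = (4, 0, 0)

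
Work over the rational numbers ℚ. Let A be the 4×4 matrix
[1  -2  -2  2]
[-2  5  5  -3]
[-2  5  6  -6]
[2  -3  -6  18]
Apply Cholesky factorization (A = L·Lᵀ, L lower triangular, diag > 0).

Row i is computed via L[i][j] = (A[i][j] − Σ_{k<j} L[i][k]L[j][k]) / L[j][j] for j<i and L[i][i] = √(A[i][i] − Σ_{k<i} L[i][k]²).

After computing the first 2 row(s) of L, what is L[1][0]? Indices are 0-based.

L[1][0] = -2

Step 1: L[0][0] = √(1) = 1.
  L[1][0] = (-2) / L[0][0] = -2.
Step 2: L[1][1] = √(1) = 1.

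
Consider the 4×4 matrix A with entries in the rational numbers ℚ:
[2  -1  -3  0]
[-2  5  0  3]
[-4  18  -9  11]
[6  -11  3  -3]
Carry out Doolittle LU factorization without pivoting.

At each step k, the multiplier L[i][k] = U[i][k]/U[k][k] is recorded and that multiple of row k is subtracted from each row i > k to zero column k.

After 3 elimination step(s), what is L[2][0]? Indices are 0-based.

L[2][0] = -2

k=0: U[0][0]=2
  eliminate (1,0): mult=-1, new row 1: (0, 4, -3, 3); set L[1][0]=-1
  eliminate (2,0): mult=-2, new row 2: (0, 16, -15, 11); set L[2][0]=-2
  eliminate (3,0): mult=3, new row 3: (0, -8, 12, -3); set L[3][0]=3
k=1: U[1][1]=4
  eliminate (2,1): mult=4, new row 2: (0, 0, -3, -1); set L[2][1]=4
  eliminate (3,1): mult=-2, new row 3: (0, 0, 6, 3); set L[3][1]=-2
k=2: U[2][2]=-3
  eliminate (3,2): mult=-2, new row 3: (0, 0, 0, 1); set L[3][2]=-2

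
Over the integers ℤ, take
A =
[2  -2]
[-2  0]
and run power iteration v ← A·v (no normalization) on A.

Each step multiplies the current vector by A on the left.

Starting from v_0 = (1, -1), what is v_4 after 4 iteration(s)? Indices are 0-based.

v_4 = (128, -80)

v_0 = (1, -1).
v_1 = A·v_0 = (4, -2).
v_2 = A·v_1 = (12, -8).
v_3 = A·v_2 = (40, -24).
v_4 = A·v_3 = (128, -80).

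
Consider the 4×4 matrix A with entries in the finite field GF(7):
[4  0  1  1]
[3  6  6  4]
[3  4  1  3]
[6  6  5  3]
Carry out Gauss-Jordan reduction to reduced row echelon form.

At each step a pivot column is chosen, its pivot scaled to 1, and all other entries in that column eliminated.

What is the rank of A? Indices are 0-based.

[1] R0 /= 4  ⇒  (1, 0, 2, 2)
     R1 -= 3·R0  ⇒  (0, 6, 0, 5)
     R2 -= 3·R0  ⇒  (0, 4, 2, 4)
     R3 -= 6·R0  ⇒  (0, 6, 0, 5)
[2] R1 /= 6  ⇒  (0, 1, 0, 2)
     R2 -= 4·R1  ⇒  (0, 0, 2, 3)
     R3 -= 6·R1  ⇒  (0, 0, 0, 0)
[3] R2 /= 2  ⇒  (0, 0, 1, 5)
     R0 -= 2·R2  ⇒  (1, 0, 0, 6)
column 3 empty below row 3

rank = 3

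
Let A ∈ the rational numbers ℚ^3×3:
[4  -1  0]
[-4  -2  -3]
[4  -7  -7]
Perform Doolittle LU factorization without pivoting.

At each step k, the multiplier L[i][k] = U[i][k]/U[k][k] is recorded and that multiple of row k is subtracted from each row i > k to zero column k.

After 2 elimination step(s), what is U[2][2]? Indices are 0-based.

U[2][2] = -1

k=0: U[0][0]=4
  eliminate (1,0): mult=-1, new row 1: (0, -3, -3); set L[1][0]=-1
  eliminate (2,0): mult=1, new row 2: (0, -6, -7); set L[2][0]=1
k=1: U[1][1]=-3
  eliminate (2,1): mult=2, new row 2: (0, 0, -1); set L[2][1]=2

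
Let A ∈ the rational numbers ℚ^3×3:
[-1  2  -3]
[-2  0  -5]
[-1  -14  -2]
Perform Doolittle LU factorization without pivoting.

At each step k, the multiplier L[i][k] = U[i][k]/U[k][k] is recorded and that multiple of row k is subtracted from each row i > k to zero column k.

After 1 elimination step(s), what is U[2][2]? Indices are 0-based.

U[2][2] = 1

[col 0] pivot -1
  R1 -= 2*R0 → (0, -4, 1)  (L[1][0] := 2)
  R2 -= 1*R0 → (0, -16, 1)  (L[2][0] := 1)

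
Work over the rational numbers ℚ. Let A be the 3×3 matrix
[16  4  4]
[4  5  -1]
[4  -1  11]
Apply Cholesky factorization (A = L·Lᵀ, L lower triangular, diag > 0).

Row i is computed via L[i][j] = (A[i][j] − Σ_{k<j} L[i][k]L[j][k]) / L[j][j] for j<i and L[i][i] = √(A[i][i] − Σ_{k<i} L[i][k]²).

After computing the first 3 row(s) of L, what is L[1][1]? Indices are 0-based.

L[1][1] = 2

Step 1: L[0][0] = √(16) = 4.
  L[1][0] = (4) / L[0][0] = 1.
Step 2: L[1][1] = √(4) = 2.
  L[2][0] = (4) / L[0][0] = 1.
  L[2][1] = (-2) / L[1][1] = -1.
Step 3: L[2][2] = √(9) = 3.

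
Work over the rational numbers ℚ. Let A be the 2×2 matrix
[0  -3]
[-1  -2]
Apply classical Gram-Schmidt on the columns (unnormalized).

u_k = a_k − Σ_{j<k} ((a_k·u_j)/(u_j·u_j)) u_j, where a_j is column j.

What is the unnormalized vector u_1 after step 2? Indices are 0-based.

Step 1: u_0 = a_0 = (0, -1).
Step 2: u_1 = a_1 − (2)·u_0 = (-3, 0).

u_1 = (-3, 0)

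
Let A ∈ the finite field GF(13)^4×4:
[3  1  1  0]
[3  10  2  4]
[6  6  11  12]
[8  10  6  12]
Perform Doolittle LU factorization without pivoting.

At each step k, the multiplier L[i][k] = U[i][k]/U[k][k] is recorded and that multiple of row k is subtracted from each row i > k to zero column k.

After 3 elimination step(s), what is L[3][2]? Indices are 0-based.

L[3][2] = 12

Step 1: pivot at (0,0) is 3.
  row1 ← row1 − (1)·row0  ⇒  L[1][0]=1, U row1=(0, 9, 1, 4)
  row2 ← row2 − (2)·row0  ⇒  L[2][0]=2, U row2=(0, 4, 9, 12)
  row3 ← row3 − (7)·row0  ⇒  L[3][0]=7, U row3=(0, 3, 12, 12)
Step 2: pivot at (1,1) is 9.
  row2 ← row2 − (12)·row1  ⇒  L[2][1]=12, U row2=(0, 0, 10, 3)
  row3 ← row3 − (9)·row1  ⇒  L[3][1]=9, U row3=(0, 0, 3, 2)
Step 3: pivot at (2,2) is 10.
  row3 ← row3 − (12)·row2  ⇒  L[3][2]=12, U row3=(0, 0, 0, 5)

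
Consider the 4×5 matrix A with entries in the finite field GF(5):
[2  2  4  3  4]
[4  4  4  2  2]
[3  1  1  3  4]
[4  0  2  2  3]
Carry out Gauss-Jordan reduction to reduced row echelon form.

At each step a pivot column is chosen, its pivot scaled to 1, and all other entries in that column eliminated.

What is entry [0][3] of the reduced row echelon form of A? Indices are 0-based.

step 1: normalize row 0 (÷2) = (1, 1, 2, 4, 2)
  row 1: subtract 4×row0 = (0, 0, 1, 1, 4)
  row 2: subtract 3×row0 = (0, 3, 0, 1, 3)
  row 3: subtract 4×row0 = (0, 1, 4, 1, 0)
step 2: exchange rows 1,2
step 2: normalize row 1 (÷3) = (0, 1, 0, 2, 1)
  row 0: subtract 1×row1 = (1, 0, 2, 2, 1)
  row 3: subtract 1×row1 = (0, 0, 4, 4, 4)
step 3: normalize row 2 (÷1) = (0, 0, 1, 1, 4)
  row 0: subtract 2×row2 = (1, 0, 0, 0, 3)
  row 3: subtract 4×row2 = (0, 0, 0, 0, 3)
skip col 3 (zero from row 3)
step 4: normalize row 3 (÷3) = (0, 0, 0, 0, 1)
  row 0: subtract 3×row3 = (1, 0, 0, 0, 0)
  row 1: subtract 1×row3 = (0, 1, 0, 2, 0)
  row 2: subtract 4×row3 = (0, 0, 1, 1, 0)

M[0][3] = 0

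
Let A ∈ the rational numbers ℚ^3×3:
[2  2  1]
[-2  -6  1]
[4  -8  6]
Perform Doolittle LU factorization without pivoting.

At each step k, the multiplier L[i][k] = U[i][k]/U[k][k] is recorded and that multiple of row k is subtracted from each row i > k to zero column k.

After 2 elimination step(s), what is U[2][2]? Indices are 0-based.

k=0: U[0][0]=2
  eliminate (1,0): mult=-1, new row 1: (0, -4, 2); set L[1][0]=-1
  eliminate (2,0): mult=2, new row 2: (0, -12, 4); set L[2][0]=2
k=1: U[1][1]=-4
  eliminate (2,1): mult=3, new row 2: (0, 0, -2); set L[2][1]=3

U[2][2] = -2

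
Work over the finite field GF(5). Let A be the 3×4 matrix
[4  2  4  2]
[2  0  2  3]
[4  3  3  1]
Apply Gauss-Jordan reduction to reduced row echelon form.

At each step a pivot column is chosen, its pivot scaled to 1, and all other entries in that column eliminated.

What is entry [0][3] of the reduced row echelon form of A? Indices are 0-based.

M[0][3] = 0

pivot(0,0)=4: scale R0 → (1, 3, 1, 3)
  clear (1,0): R1 −= (2)R0 → (0, 4, 0, 2)
  clear (2,0): R2 −= (4)R0 → (0, 1, 4, 4)
pivot(1,1)=4: scale R1 → (0, 1, 0, 3)
  clear (0,1): R0 −= (3)R1 → (1, 0, 1, 4)
  clear (2,1): R2 −= (1)R1 → (0, 0, 4, 1)
pivot(2,2)=4: scale R2 → (0, 0, 1, 4)
  clear (0,2): R0 −= (1)R2 → (1, 0, 0, 0)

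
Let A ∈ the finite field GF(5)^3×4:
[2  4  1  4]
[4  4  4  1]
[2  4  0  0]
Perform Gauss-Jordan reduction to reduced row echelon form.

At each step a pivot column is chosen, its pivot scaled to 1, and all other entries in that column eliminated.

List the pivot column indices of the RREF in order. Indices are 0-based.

pivot columns: 0, 1, 2

[1] R0 /= 2  ⇒  (1, 2, 3, 2)
     R1 -= 4·R0  ⇒  (0, 1, 2, 3)
     R2 -= 2·R0  ⇒  (0, 0, 4, 1)
[2] R1 /= 1  ⇒  (0, 1, 2, 3)
     R0 -= 2·R1  ⇒  (1, 0, 4, 1)
[3] R2 /= 4  ⇒  (0, 0, 1, 4)
     R0 -= 4·R2  ⇒  (1, 0, 0, 0)
     R1 -= 2·R2  ⇒  (0, 1, 0, 0)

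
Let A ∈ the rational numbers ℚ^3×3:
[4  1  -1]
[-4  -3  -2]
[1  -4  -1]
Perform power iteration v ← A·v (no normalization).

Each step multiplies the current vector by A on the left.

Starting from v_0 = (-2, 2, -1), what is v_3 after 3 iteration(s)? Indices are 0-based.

v_0 = (-2, 2, -1).
v_1 = A·v_0 = (-5, 4, -9).
v_2 = A·v_1 = (-7, 26, -12).
v_3 = A·v_2 = (10, -26, -99).

v_3 = (10, -26, -99)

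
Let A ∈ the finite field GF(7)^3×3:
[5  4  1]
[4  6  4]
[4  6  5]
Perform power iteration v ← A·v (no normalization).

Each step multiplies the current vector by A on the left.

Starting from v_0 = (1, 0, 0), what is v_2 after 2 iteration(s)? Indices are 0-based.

v_0 = (1, 0, 0).
v_1 = A·v_0 = (5, 4, 4).
v_2 = A·v_1 = (3, 4, 1).

v_2 = (3, 4, 1)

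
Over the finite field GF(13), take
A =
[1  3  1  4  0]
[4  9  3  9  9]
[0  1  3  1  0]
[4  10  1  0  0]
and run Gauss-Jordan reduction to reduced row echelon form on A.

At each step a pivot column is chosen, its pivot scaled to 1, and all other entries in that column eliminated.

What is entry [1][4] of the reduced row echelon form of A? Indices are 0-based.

M[1][4] = 7

step 1: normalize row 0 (÷1) = (1, 3, 1, 4, 0)
  row 1: subtract 4×row0 = (0, 10, 12, 6, 9)
  row 3: subtract 4×row0 = (0, 11, 10, 10, 0)
step 2: normalize row 1 (÷10) = (0, 1, 9, 11, 10)
  row 0: subtract 3×row1 = (1, 0, 0, 10, 9)
  row 2: subtract 1×row1 = (0, 0, 7, 3, 3)
  row 3: subtract 11×row1 = (0, 0, 2, 6, 7)
step 3: normalize row 2 (÷7) = (0, 0, 1, 6, 6)
  row 1: subtract 9×row2 = (0, 1, 0, 9, 8)
  row 3: subtract 2×row2 = (0, 0, 0, 7, 8)
step 4: normalize row 3 (÷7) = (0, 0, 0, 1, 3)
  row 0: subtract 10×row3 = (1, 0, 0, 0, 5)
  row 1: subtract 9×row3 = (0, 1, 0, 0, 7)
  row 2: subtract 6×row3 = (0, 0, 1, 0, 1)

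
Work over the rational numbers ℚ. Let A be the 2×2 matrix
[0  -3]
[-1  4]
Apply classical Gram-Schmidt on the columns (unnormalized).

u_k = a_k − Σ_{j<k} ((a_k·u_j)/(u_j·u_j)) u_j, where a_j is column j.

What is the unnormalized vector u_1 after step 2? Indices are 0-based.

Step 1: u_0 = a_0 = (0, -1).
Step 2: u_1 = a_1 − (-4)·u_0 = (-3, 0).

u_1 = (-3, 0)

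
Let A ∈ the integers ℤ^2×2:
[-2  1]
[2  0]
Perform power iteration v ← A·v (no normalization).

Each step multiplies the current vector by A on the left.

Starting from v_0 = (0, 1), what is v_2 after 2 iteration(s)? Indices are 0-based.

v_0 = (0, 1).
v_1 = A·v_0 = (1, 0).
v_2 = A·v_1 = (-2, 2).

v_2 = (-2, 2)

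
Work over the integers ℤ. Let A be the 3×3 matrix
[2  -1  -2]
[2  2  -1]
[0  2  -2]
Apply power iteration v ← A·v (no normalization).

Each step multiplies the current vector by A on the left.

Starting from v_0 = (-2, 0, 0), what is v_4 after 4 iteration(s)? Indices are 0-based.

v_0 = (-2, 0, 0).
v_1 = A·v_0 = (-4, -4, 0).
v_2 = A·v_1 = (-4, -16, -8).
v_3 = A·v_2 = (24, -32, -16).
v_4 = A·v_3 = (112, 0, -32).

v_4 = (112, 0, -32)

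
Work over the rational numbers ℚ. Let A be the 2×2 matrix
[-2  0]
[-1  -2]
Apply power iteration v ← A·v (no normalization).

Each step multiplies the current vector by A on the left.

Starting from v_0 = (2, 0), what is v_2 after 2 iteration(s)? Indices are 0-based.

v_0 = (2, 0).
v_1 = A·v_0 = (-4, -2).
v_2 = A·v_1 = (8, 8).

v_2 = (8, 8)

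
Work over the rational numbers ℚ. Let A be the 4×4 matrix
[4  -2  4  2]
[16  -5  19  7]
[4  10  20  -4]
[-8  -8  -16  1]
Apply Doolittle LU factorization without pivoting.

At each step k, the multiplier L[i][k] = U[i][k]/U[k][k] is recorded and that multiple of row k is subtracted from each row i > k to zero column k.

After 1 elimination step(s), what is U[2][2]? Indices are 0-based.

Step 1: pivot at (0,0) is 4.
  row1 ← row1 − (4)·row0  ⇒  L[1][0]=4, U row1=(0, 3, 3, -1)
  row2 ← row2 − (1)·row0  ⇒  L[2][0]=1, U row2=(0, 12, 16, -6)
  row3 ← row3 − (-2)·row0  ⇒  L[3][0]=-2, U row3=(0, -12, -8, 5)

U[2][2] = 16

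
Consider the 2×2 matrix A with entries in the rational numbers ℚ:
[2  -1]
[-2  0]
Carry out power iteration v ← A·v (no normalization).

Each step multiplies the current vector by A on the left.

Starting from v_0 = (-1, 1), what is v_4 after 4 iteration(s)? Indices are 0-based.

v_0 = (-1, 1).
v_1 = A·v_0 = (-3, 2).
v_2 = A·v_1 = (-8, 6).
v_3 = A·v_2 = (-22, 16).
v_4 = A·v_3 = (-60, 44).

v_4 = (-60, 44)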